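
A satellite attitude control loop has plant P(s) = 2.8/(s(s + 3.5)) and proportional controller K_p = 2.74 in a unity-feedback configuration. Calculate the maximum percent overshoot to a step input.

Closed-loop characteristic equation: s² + 3.5s + 7.672 = 0, so ω_n = 2.77 rad/s and ζ = 3.5/(2·2.77) = 0.6318.
%OS = 100·exp(−πζ/√(1−ζ²)) = 100·exp(−π·0.6318/√0.6008) = 7.72%.

7.72%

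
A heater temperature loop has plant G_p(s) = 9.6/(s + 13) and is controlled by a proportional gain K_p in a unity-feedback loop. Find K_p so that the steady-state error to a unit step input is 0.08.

Steady-state error for a unit step on this type-0 loop is 1/(1 + K_p·G_p(0)).
G_p(0) = 0.7385. Require 1/(1 + K_p·0.7385) = 0.08, so 1 + 0.7385·K_p = 12.5.
K_p = (12.5 − 1)/0.7385 = 15.6.

K_p = 15.6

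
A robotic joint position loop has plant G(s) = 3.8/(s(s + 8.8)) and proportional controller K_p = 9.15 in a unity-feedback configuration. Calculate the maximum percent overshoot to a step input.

Closed-loop characteristic equation: s² + 8.8s + 34.77 = 0, so ω_n = 5.897 rad/s and ζ = 8.8/(2·5.897) = 0.7462.
%OS = 100·exp(−πζ/√(1−ζ²)) = 100·exp(−π·0.7462/√0.4432) = 2.96%.

2.96%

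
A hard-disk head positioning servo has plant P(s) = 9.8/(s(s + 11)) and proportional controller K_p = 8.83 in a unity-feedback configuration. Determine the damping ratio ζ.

The closed-loop denominator is s(s+11) + 8.83·9.8 = s² + 11s + 86.53.
Matching s² + 2ζω_n s + ω_n²: ω_n = √86.53 = 9.302 rad/s and 2ζω_n = 11, so ζ = 11/(2·9.302) = 0.591.

ζ = 0.591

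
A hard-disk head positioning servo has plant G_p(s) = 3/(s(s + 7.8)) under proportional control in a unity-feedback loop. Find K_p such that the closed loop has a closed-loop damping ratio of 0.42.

K_p = 28.7

Closed-loop characteristic equation: s² + 7.8s + K_p·3 = 0.
So ω_n = √(3K_p) and 2ζω_n = 7.8, giving ζ = 7.8/(2√(3K_p)).
Setting ζ = 0.42: √(3K_p) = 7.8/(2·0.42) = 9.286, so K_p = 86.22/3 = 28.7.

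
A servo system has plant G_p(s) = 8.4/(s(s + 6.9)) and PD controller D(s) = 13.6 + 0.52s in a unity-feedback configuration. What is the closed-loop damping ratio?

ζ = 0.527

Forward path: (13.6 + 0.52s)·8.4/(s(s+6.9)). The closed-loop characteristic equation is s² + (6.9 + 8.4·0.52)s + 8.4·13.6 = 0.
That is s² + 11.27s + 114.2 = 0, so ω_n = 10.69 rad/s and ζ = 11.27/(2·10.69) = 0.5271.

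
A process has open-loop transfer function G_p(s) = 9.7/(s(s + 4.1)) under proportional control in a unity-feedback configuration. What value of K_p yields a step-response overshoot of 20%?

K_p = 2.08

From %OS = 100·exp(−πζ/√(1−ζ²)) = 20%, ζ = −ln(0.2)/√(π²+ln²(0.2)) = 0.4559.
Characteristic equation s² + 4.1s + 9.7K_p = 0 gives ζ = 4.1/(2√(9.7K_p)).
Setting ζ = 0.4559: √(9.7K_p) = 4.1/(2·0.4559) = 4.496, so K_p = 20.21/9.7 = 2.08.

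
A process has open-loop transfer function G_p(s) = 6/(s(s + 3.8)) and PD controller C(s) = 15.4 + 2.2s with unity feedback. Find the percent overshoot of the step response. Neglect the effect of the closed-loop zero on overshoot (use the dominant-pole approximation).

0.261%

Forward path: (15.4 + 2.2s)·6/(s(s+3.8)). The closed-loop characteristic equation is s² + (3.8 + 6·2.2)s + 6·15.4 = 0.
That is s² + 17s + 92.4 = 0, so ω_n = 9.612 rad/s and ζ = 17/(2·9.612) = 0.8843.
%OS = 100·exp(−πζ/√(1−ζ²)) = 0.261%.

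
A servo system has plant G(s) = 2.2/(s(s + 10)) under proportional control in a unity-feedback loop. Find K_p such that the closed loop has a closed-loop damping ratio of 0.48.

Closed-loop characteristic equation: s² + 10s + K_p·2.2 = 0.
So ω_n = √(2.2K_p) and 2ζω_n = 10, giving ζ = 10/(2√(2.2K_p)).
Setting ζ = 0.48: √(2.2K_p) = 10/(2·0.48) = 10.42, so K_p = 108.5/2.2 = 49.3.

K_p = 49.3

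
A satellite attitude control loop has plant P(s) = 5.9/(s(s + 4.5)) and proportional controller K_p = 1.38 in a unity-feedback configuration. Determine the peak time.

The closed-loop denominator s² + 4.5s + 8.142 gives ω_n = √8.142 = 2.853 and ζ = 4.5/(2ω_n) = 0.7885.
Damped frequency ω_d = ω_n√(1−ζ²) = 1.755 rad/s, so peak time T_p = π/ω_d = 1.79 s.

T_p = 1.79 s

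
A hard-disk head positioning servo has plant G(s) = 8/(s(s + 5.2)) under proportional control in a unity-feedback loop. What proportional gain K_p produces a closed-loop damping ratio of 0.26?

K_p = 12.5

Closed-loop characteristic equation: s² + 5.2s + K_p·8 = 0.
So ω_n = √(8K_p) and 2ζω_n = 5.2, giving ζ = 5.2/(2√(8K_p)).
Setting ζ = 0.26: √(8K_p) = 5.2/(2·0.26) = 10, so K_p = 100/8 = 12.5.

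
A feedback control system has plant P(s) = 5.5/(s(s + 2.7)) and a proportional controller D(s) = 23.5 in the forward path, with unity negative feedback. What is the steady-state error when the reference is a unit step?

The open loop D(s)P(s) has a pole at the origin (type 1), so the static position error constant is infinite and e_ss = 1/(1+∞) = 0.

0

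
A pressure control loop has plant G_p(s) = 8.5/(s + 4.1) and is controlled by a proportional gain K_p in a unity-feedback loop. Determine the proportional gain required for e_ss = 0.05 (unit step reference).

K_p = 9.16

The loop is type 0, so e_ss(step) = 1/(1 + K_pos) with K_pos = K_p·G_p(0).
G_p(0) = 2.073. Require 1/(1 + K_p·2.073) = 0.05, so 1 + 2.073·K_p = 20.
K_p = (20 − 1)/2.073 = 9.16.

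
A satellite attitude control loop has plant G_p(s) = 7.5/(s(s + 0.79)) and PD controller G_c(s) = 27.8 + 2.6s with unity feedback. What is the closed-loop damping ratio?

Forward path: (27.8 + 2.6s)·7.5/(s(s+0.79)). The closed-loop characteristic equation is s² + (0.79 + 7.5·2.6)s + 7.5·27.8 = 0.
That is s² + 20.29s + 208.5 = 0, so ω_n = 14.44 rad/s and ζ = 20.29/(2·14.44) = 0.7026.

ζ = 0.703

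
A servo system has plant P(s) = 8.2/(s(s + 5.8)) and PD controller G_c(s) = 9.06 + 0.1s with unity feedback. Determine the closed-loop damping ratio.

ζ = 0.384

Forward path: (9.06 + 0.1s)·8.2/(s(s+5.8)). The closed-loop characteristic equation is s² + (5.8 + 8.2·0.1)s + 8.2·9.06 = 0.
That is s² + 6.62s + 74.29 = 0, so ω_n = 8.619 rad/s and ζ = 6.62/(2·8.619) = 0.384.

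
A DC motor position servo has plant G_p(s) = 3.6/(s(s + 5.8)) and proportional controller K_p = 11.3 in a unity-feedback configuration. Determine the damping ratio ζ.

With unity feedback the closed-loop characteristic equation is s² + 5.8s + 11.3·3.6 = s² + 5.8s + 40.68 = 0.
So ω_n² = 40.68 ⇒ ω_n = 6.378 rad/s, and ζ = 5.8/(2ω_n) = 0.455.

ζ = 0.455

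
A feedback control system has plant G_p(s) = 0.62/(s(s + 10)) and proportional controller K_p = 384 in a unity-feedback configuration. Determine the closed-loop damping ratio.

With unity feedback the closed-loop characteristic equation is s² + 10s + 384·0.62 = s² + 10s + 238.1 = 0.
Matching s² + 2ζω_n s + ω_n²: ω_n = √238.1 = 15.43 rad/s and 2ζω_n = 10, so ζ = 10/(2·15.43) = 0.324.

ζ = 0.324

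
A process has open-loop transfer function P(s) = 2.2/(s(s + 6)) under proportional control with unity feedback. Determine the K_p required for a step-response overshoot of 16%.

K_p = 16.1

From %OS = 100·exp(−πζ/√(1−ζ²)) = 16%, ζ = −ln(0.16)/√(π²+ln²(0.16)) = 0.5039.
Characteristic equation s² + 6s + 2.2K_p = 0 gives ζ = 6/(2√(2.2K_p)).
Setting ζ = 0.5039: √(2.2K_p) = 6/(2·0.5039) = 5.954, so K_p = 35.45/2.2 = 16.1.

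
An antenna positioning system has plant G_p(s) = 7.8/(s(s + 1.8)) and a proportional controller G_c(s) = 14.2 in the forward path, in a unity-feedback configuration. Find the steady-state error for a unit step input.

0

The open loop G_c(s)G_p(s) has a pole at the origin (type 1), so the static position error constant is infinite and e_ss = 1/(1+∞) = 0.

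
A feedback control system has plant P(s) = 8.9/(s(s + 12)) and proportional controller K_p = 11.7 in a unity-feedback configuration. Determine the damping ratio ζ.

ζ = 0.588

The closed-loop denominator is s(s+12) + 11.7·8.9 = s² + 12s + 104.1.
So ω_n² = 104.1 ⇒ ω_n = 10.2 rad/s, and ζ = 12/(2ω_n) = 0.588.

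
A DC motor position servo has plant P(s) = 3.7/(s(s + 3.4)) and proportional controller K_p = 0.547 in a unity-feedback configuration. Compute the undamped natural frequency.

ω_n = 1.42 rad/s

1 + K_p·P(s) = 0 gives s² + 3.4s + 2.024 = 0.
So ω_n² = 2.024 ⇒ ω_n = 1.423 rad/s, and ζ = 3.4/(2ω_n) = 1.19.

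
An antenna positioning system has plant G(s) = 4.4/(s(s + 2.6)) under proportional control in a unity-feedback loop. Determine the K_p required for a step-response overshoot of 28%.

K_p = 2.72

From %OS = 100·exp(−πζ/√(1−ζ²)) = 28%, ζ = −ln(0.28)/√(π²+ln²(0.28)) = 0.3755.
Characteristic equation s² + 2.6s + 4.4K_p = 0 gives ζ = 2.6/(2√(4.4K_p)).
Setting ζ = 0.3755: √(4.4K_p) = 2.6/(2·0.3755) = 3.462, so K_p = 11.98/4.4 = 2.72.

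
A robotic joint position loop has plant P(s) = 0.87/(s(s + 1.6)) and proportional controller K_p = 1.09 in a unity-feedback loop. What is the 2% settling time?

From 1 + K_pP(s) = 0: s² + 1.6s + 0.9483 = 0 ⇒ ω_n = 0.9738, ζ = 0.8215.
2% settling time T_s ≈ 4/(ζω_n) = 4/0.8 = 5 s.

T_s ≈ 5 s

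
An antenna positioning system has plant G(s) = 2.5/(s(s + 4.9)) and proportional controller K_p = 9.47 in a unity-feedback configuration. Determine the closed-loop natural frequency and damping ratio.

ω_n = 4.87 rad/s, ζ = 0.504

With unity feedback the closed-loop characteristic equation is s² + 4.9s + 9.47·2.5 = s² + 4.9s + 23.68 = 0.
Matching s² + 2ζω_n s + ω_n²: ω_n = √23.68 = 4.866 rad/s and 2ζω_n = 4.9, so ζ = 4.9/(2·4.866) = 0.504.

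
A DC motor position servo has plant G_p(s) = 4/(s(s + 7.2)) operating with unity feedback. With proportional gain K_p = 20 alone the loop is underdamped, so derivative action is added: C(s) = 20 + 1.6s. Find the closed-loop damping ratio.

ζ = 0.76

Forward path: (20 + 1.6s)·4/(s(s+7.2)). The closed-loop characteristic equation is s² + (7.2 + 4·1.6)s + 4·20 = 0.
That is s² + 13.6s + 80 = 0, so ω_n = 8.944 rad/s and ζ = 13.6/(2·8.944) = 0.7603.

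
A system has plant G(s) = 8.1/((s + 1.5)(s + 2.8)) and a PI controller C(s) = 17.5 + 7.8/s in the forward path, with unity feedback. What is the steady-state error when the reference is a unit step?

0

The open loop C(s)G(s) has a pole at the origin (type 1), so the static position error constant is infinite and e_ss = 1/(1+∞) = 0.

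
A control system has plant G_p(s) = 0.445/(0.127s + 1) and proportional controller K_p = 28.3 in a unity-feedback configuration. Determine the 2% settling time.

T_s ≈ 0.0374 s

Closed loop: T(s) = K_p·G_p/(1+K_p·G_p) = 12.59/(0.127s + 1 + 12.59), with pole at s = −(1 + 12.59)/0.127 = −107.
τ = 1/107 = 0.009343 s, so 2% settling time ≈ 4τ = 0.0374 s.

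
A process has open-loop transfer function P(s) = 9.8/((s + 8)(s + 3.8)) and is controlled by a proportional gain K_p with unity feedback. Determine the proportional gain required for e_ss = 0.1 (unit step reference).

The loop is type 0, so e_ss(step) = 1/(1 + K_pos) with K_pos = K_p·P(0).
P(0) = 0.3224. Require 1/(1 + K_p·0.3224) = 0.1, so 1 + 0.3224·K_p = 10.
K_p = (10 − 1)/0.3224 = 27.9.

K_p = 27.9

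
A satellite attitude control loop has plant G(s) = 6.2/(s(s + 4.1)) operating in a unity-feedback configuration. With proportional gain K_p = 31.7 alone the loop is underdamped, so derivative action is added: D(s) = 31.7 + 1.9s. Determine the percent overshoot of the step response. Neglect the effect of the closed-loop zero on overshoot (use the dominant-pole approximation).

Forward path: (31.7 + 1.9s)·6.2/(s(s+4.1)). The closed-loop characteristic equation is s² + (4.1 + 6.2·1.9)s + 6.2·31.7 = 0.
That is s² + 15.88s + 196.5 = 0, so ω_n = 14.02 rad/s and ζ = 15.88/(2·14.02) = 0.5664.
%OS = 100·exp(−πζ/√(1−ζ²)) = 11.5%.

11.5%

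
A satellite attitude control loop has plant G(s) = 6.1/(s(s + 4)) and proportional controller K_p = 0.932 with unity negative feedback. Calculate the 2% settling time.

T_s ≈ 2 s

The closed-loop denominator s² + 4s + 5.685 gives ω_n = √5.685 = 2.384 and ζ = 4/(2ω_n) = 0.8388.
2% settling time T_s ≈ 4/(ζω_n) = 4/2 = 2 s.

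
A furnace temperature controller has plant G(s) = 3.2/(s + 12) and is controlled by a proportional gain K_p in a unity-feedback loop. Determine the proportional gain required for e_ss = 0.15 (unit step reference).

K_p = 21.2

Steady-state error for a unit step on this type-0 loop is 1/(1 + K_p·G(0)).
G(0) = 0.2667. Require 1/(1 + K_p·0.2667) = 0.15, so 1 + 0.2667·K_p = 6.667.
K_p = (6.667 − 1)/0.2667 = 21.2.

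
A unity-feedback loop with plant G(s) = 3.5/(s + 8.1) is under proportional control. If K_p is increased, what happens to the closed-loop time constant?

Closed-loop pole is at s = −(8.1+K_p·3.5); larger K_p moves it further left, so τ = 1/(8.1+K_p·3.5) decreases.

decrease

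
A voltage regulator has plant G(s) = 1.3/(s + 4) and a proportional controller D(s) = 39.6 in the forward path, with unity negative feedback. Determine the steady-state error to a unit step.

0.0721

The loop is type 0. Static position error constant K_pos = D(0)·G(0) = 39.6·0.325 = 12.87.
Steady-state error to a unit step: e_ss = 1/(1+K_pos) = 1/13.87 = 0.0721.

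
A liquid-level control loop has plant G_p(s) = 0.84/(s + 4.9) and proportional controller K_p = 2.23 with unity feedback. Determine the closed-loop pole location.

s = -6.773

Closed-loop transfer function: T(s) = K_p·G_p(s)/(1 + K_p·G_p(s)) = 1.873/(s + 4.9 + 1.873) = 1.873/(s + 6.773).
The closed-loop pole is at s = −6.773.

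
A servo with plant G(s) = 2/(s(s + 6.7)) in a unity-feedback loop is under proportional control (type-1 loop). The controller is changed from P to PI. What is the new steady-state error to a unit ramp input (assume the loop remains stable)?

The integrator raises the loop to type 2, so K_v → ∞ and e_ss to a ramp is zero.

0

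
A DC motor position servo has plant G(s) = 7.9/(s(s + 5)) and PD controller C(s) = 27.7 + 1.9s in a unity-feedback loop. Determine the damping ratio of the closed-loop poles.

Forward path: (27.7 + 1.9s)·7.9/(s(s+5)). The closed-loop characteristic equation is s² + (5 + 7.9·1.9)s + 7.9·27.7 = 0.
That is s² + 20.01s + 218.8 = 0, so ω_n = 14.79 rad/s and ζ = 20.01/(2·14.79) = 0.6763.

ζ = 0.676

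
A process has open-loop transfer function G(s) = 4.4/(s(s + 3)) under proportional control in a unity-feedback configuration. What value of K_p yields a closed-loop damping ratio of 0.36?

K_p = 3.95

Closed-loop characteristic equation: s² + 3s + K_p·4.4 = 0.
So ω_n = √(4.4K_p) and 2ζω_n = 3, giving ζ = 3/(2√(4.4K_p)).
Setting ζ = 0.36: √(4.4K_p) = 3/(2·0.36) = 4.167, so K_p = 17.36/4.4 = 3.95.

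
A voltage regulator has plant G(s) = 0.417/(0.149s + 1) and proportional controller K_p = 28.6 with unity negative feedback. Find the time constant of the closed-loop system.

τ = 0.0115 s

Closed loop: T(s) = K_p·G/(1+K_p·G) = 11.93/(0.149s + 1 + 11.93), with pole at s = −(1 + 11.93)/0.149 = −86.75.
Closed-loop time constant τ = 1/86.75 = 0.0115 s.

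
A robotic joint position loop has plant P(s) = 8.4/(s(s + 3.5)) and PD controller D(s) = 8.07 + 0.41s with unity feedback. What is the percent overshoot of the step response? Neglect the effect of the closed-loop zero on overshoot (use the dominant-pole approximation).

Forward path: (8.07 + 0.41s)·8.4/(s(s+3.5)). The closed-loop characteristic equation is s² + (3.5 + 8.4·0.41)s + 8.4·8.07 = 0.
That is s² + 6.944s + 67.79 = 0, so ω_n = 8.233 rad/s and ζ = 6.944/(2·8.233) = 0.4217.
%OS = 100·exp(−πζ/√(1−ζ²)) = 23.2%.

23.2%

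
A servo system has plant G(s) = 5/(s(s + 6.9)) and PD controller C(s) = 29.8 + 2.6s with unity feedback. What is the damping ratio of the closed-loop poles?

Forward path: (29.8 + 2.6s)·5/(s(s+6.9)). The closed-loop characteristic equation is s² + (6.9 + 5·2.6)s + 5·29.8 = 0.
That is s² + 19.9s + 149 = 0, so ω_n = 12.21 rad/s and ζ = 19.9/(2·12.21) = 0.8151.

ζ = 0.815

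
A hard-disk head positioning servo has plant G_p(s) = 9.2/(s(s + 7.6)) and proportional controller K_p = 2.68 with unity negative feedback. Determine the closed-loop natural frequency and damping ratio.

The closed-loop denominator is s(s+7.6) + 2.68·9.2 = s² + 7.6s + 24.66.
Matching s² + 2ζω_n s + ω_n²: ω_n = √24.66 = 4.965 rad/s and 2ζω_n = 7.6, so ζ = 7.6/(2·4.965) = 0.765.

ω_n = 4.97 rad/s, ζ = 0.765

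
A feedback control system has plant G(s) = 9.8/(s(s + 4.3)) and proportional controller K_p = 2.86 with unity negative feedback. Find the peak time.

T_p = 0.649 s

The closed-loop denominator s² + 4.3s + 28.03 gives ω_n = √28.03 = 5.294 and ζ = 4.3/(2ω_n) = 0.4061.
Damped frequency ω_d = ω_n√(1−ζ²) = 4.838 rad/s, so peak time T_p = π/ω_d = 0.649 s.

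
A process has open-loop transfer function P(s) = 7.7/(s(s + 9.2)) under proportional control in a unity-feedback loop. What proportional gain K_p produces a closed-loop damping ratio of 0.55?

K_p = 9.08

Closed-loop characteristic equation: s² + 9.2s + K_p·7.7 = 0.
So ω_n = √(7.7K_p) and 2ζω_n = 9.2, giving ζ = 9.2/(2√(7.7K_p)).
Setting ζ = 0.55: √(7.7K_p) = 9.2/(2·0.55) = 8.364, so K_p = 69.95/7.7 = 9.08.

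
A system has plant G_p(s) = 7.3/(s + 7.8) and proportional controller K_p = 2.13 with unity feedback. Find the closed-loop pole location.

Closed-loop transfer function: T(s) = K_p·G_p(s)/(1 + K_p·G_p(s)) = 15.55/(s + 7.8 + 15.55) = 15.55/(s + 23.35).
The closed-loop pole is at s = −23.35.

s = -23.35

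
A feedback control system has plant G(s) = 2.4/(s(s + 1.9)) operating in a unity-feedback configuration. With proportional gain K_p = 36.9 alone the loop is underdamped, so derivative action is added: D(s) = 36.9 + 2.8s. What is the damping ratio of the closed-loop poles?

ζ = 0.458

Forward path: (36.9 + 2.8s)·2.4/(s(s+1.9)). The closed-loop characteristic equation is s² + (1.9 + 2.4·2.8)s + 2.4·36.9 = 0.
That is s² + 8.62s + 88.56 = 0, so ω_n = 9.411 rad/s and ζ = 8.62/(2·9.411) = 0.458.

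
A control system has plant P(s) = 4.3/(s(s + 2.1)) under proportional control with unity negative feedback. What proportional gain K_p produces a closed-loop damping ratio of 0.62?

Closed-loop characteristic equation: s² + 2.1s + K_p·4.3 = 0.
So ω_n = √(4.3K_p) and 2ζω_n = 2.1, giving ζ = 2.1/(2√(4.3K_p)).
Setting ζ = 0.62: √(4.3K_p) = 2.1/(2·0.62) = 1.694, so K_p = 2.868/4.3 = 0.667.

K_p = 0.667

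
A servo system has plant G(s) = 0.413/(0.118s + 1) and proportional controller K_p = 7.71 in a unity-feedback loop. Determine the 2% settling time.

Closed loop: T(s) = K_p·G/(1+K_p·G) = 3.184/(0.118s + 1 + 3.184), with pole at s = −(1 + 3.184)/0.118 = −35.46.
τ = 1/35.46 = 0.0282 s, so 2% settling time ≈ 4τ = 0.113 s.

T_s ≈ 0.113 s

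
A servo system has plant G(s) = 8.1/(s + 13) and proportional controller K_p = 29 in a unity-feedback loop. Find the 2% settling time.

T_s ≈ 0.0161 s

Closed-loop transfer function: T(s) = K_p·G(s)/(1 + K_p·G(s)) = 234.9/(s + 13 + 234.9) = 234.9/(s + 247.9).
Time constant τ = 1/247.9 = 0.004034 s, so the 2% settling time is about 4τ = 0.0161 s.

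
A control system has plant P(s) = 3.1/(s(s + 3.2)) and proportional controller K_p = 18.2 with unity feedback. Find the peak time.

From 1 + K_pP(s) = 0: s² + 3.2s + 56.42 = 0 ⇒ ω_n = 7.511, ζ = 0.213.
Damped frequency ω_d = ω_n√(1−ζ²) = 7.339 rad/s, so peak time T_p = π/ω_d = 0.428 s.

T_p = 0.428 s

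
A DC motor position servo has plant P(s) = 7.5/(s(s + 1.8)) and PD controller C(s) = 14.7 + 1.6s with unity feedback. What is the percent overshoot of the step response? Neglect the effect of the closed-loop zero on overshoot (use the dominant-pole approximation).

Forward path: (14.7 + 1.6s)·7.5/(s(s+1.8)). The closed-loop characteristic equation is s² + (1.8 + 7.5·1.6)s + 7.5·14.7 = 0.
That is s² + 13.8s + 110.2 = 0, so ω_n = 10.5 rad/s and ζ = 13.8/(2·10.5) = 0.6571.
%OS = 100·exp(−πζ/√(1−ζ²)) = 6.46%.

6.46%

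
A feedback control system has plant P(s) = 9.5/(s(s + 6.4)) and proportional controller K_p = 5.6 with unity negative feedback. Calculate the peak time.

T_p = 0.479 s

The closed-loop denominator s² + 6.4s + 53.2 gives ω_n = √53.2 = 7.294 and ζ = 6.4/(2ω_n) = 0.4387.
Damped frequency ω_d = ω_n√(1−ζ²) = 6.554 rad/s, so peak time T_p = π/ω_d = 0.479 s.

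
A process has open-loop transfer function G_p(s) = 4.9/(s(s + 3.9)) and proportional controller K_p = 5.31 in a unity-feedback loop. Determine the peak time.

The closed-loop denominator s² + 3.9s + 26.02 gives ω_n = √26.02 = 5.101 and ζ = 3.9/(2ω_n) = 0.3823.
Damped frequency ω_d = ω_n√(1−ζ²) = 4.713 rad/s, so peak time T_p = π/ω_d = 0.667 s.

T_p = 0.667 s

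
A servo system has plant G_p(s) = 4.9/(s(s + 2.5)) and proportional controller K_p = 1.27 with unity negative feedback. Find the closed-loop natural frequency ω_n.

ω_n = 2.49 rad/s

The closed-loop denominator is s(s+2.5) + 1.27·4.9 = s² + 2.5s + 6.223.
Matching s² + 2ζω_n s + ω_n²: ω_n = √6.223 = 2.495 rad/s and 2ζω_n = 2.5, so ζ = 2.5/(2·2.495) = 0.501.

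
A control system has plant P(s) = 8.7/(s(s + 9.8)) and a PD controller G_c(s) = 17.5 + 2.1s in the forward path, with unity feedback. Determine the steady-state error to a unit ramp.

The loop has one pole at the origin (type 1). Velocity error constant K_v = lim_{s→0} s·G_c(s)P(s) = 17.5·8.7/9.8 = 15.54.
Steady-state error to a unit ramp: e_ss = 1/K_v = 0.0644.

0.0644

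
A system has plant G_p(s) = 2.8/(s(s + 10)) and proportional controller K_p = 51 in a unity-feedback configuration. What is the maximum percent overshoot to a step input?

23.5%

The closed-loop denominator s² + 10s + 142.8 gives ω_n = √142.8 = 11.95 and ζ = 10/(2ω_n) = 0.4184.
%OS = 100·exp(−πζ/√(1−ζ²)) = 100·exp(−π·0.4184/√0.8249) = 23.5%.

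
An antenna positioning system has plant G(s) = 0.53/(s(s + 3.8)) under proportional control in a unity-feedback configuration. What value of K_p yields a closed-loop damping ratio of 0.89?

Closed-loop characteristic equation: s² + 3.8s + K_p·0.53 = 0.
So ω_n = √(0.53K_p) and 2ζω_n = 3.8, giving ζ = 3.8/(2√(0.53K_p)).
Setting ζ = 0.89: √(0.53K_p) = 3.8/(2·0.89) = 2.135, so K_p = 4.558/0.53 = 8.6.

K_p = 8.6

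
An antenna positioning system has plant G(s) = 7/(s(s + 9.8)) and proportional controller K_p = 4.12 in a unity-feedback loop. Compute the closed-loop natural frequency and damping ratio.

ω_n = 5.37 rad/s, ζ = 0.912

With unity feedback the closed-loop characteristic equation is s² + 9.8s + 4.12·7 = s² + 9.8s + 28.84 = 0.
Matching s² + 2ζω_n s + ω_n²: ω_n = √28.84 = 5.37 rad/s and 2ζω_n = 9.8, so ζ = 9.8/(2·5.37) = 0.912.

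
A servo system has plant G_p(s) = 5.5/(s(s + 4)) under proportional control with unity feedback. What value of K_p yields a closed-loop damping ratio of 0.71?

K_p = 1.44

Closed-loop characteristic equation: s² + 4s + K_p·5.5 = 0.
So ω_n = √(5.5K_p) and 2ζω_n = 4, giving ζ = 4/(2√(5.5K_p)).
Setting ζ = 0.71: √(5.5K_p) = 4/(2·0.71) = 2.817, so K_p = 7.935/5.5 = 1.44.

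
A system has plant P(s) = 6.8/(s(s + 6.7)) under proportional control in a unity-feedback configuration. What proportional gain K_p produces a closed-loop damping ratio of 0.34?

Closed-loop characteristic equation: s² + 6.7s + K_p·6.8 = 0.
So ω_n = √(6.8K_p) and 2ζω_n = 6.7, giving ζ = 6.7/(2√(6.8K_p)).
Setting ζ = 0.34: √(6.8K_p) = 6.7/(2·0.34) = 9.853, so K_p = 97.08/6.8 = 14.3.

K_p = 14.3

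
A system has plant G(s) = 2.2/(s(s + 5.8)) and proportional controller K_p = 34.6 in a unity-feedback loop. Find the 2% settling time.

T_s ≈ 1.38 s

Closed-loop characteristic equation: s² + 5.8s + 76.12 = 0, so ω_n = 8.725 rad/s and ζ = 5.8/(2·8.725) = 0.3324.
2% settling time T_s ≈ 4/(ζω_n) = 4/2.9 = 1.38 s.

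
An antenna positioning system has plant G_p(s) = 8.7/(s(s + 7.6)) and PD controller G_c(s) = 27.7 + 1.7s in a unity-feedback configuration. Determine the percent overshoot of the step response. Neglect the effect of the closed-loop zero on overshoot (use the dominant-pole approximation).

Forward path: (27.7 + 1.7s)·8.7/(s(s+7.6)). The closed-loop characteristic equation is s² + (7.6 + 8.7·1.7)s + 8.7·27.7 = 0.
That is s² + 22.39s + 241 = 0, so ω_n = 15.52 rad/s and ζ = 22.39/(2·15.52) = 0.7211.
%OS = 100·exp(−πζ/√(1−ζ²)) = 3.8%.

3.8%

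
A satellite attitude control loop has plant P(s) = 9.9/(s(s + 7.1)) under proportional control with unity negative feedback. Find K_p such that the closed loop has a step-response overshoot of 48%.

From %OS = 100·exp(−πζ/√(1−ζ²)) = 48%, ζ = −ln(0.48)/√(π²+ln²(0.48)) = 0.2275.
Characteristic equation s² + 7.1s + 9.9K_p = 0 gives ζ = 7.1/(2√(9.9K_p)).
Setting ζ = 0.2275: √(9.9K_p) = 7.1/(2·0.2275) = 15.6, so K_p = 243.5/9.9 = 24.6.

K_p = 24.6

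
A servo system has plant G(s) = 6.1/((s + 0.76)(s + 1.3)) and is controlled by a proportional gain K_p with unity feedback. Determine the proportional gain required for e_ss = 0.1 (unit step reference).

The loop is type 0, so e_ss(step) = 1/(1 + K_pos) with K_pos = K_p·G(0).
G(0) = 6.174. Require 1/(1 + K_p·6.174) = 0.1, so 1 + 6.174·K_p = 10.
K_p = (10 − 1)/6.174 = 1.46.

K_p = 1.46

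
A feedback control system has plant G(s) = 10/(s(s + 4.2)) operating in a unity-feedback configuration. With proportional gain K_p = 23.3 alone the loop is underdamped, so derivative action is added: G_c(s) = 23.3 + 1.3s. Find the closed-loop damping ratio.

ζ = 0.563

Forward path: (23.3 + 1.3s)·10/(s(s+4.2)). The closed-loop characteristic equation is s² + (4.2 + 10·1.3)s + 10·23.3 = 0.
That is s² + 17.2s + 233 = 0, so ω_n = 15.26 rad/s and ζ = 17.2/(2·15.26) = 0.5634.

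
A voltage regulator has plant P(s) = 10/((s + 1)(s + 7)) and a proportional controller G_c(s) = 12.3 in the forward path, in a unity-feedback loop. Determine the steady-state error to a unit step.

0.0538

The loop is type 0. Static position error constant K_pos = G_c(0)·P(0) = 12.3·1.429 = 17.57.
Steady-state error to a unit step: e_ss = 1/(1+K_pos) = 1/18.57 = 0.0538.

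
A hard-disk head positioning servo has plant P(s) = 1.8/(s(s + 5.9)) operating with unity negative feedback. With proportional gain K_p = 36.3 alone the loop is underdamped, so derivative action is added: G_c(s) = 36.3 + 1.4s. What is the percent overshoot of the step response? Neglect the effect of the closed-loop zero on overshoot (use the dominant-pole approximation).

Forward path: (36.3 + 1.4s)·1.8/(s(s+5.9)). The closed-loop characteristic equation is s² + (5.9 + 1.8·1.4)s + 1.8·36.3 = 0.
That is s² + 8.42s + 65.34 = 0, so ω_n = 8.083 rad/s and ζ = 8.42/(2·8.083) = 0.5208.
%OS = 100·exp(−πζ/√(1−ζ²)) = 14.7%.

14.7%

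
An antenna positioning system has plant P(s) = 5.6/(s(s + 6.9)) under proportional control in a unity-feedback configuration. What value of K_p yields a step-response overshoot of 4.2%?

From %OS = 100·exp(−πζ/√(1−ζ²)) = 4.2%, ζ = −ln(0.042)/√(π²+ln²(0.042)) = 0.7103.
Characteristic equation s² + 6.9s + 5.6K_p = 0 gives ζ = 6.9/(2√(5.6K_p)).
Setting ζ = 0.7103: √(5.6K_p) = 6.9/(2·0.7103) = 4.857, so K_p = 23.59/5.6 = 4.21.

K_p = 4.21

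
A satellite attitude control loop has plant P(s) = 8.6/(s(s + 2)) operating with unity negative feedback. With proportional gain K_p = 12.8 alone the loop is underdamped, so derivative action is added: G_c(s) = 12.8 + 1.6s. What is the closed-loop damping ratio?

Forward path: (12.8 + 1.6s)·8.6/(s(s+2)). The closed-loop characteristic equation is s² + (2 + 8.6·1.6)s + 8.6·12.8 = 0.
That is s² + 15.76s + 110.1 = 0, so ω_n = 10.49 rad/s and ζ = 15.76/(2·10.49) = 0.7511.

ζ = 0.751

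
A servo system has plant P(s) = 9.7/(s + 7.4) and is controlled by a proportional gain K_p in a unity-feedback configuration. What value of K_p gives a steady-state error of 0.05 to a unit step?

K_p = 14.5

For a type-0 loop with proportional control, e_ss = 1/(1 + K_p·P(0)).
P(0) = 1.311. Require 1/(1 + K_p·1.311) = 0.05, so 1 + 1.311·K_p = 20.
K_p = (20 − 1)/1.311 = 14.5.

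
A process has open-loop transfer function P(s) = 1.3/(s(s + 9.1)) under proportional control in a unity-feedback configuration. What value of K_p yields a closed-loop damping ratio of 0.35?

Closed-loop characteristic equation: s² + 9.1s + K_p·1.3 = 0.
So ω_n = √(1.3K_p) and 2ζω_n = 9.1, giving ζ = 9.1/(2√(1.3K_p)).
Setting ζ = 0.35: √(1.3K_p) = 9.1/(2·0.35) = 13, so K_p = 169/1.3 = 130.

K_p = 130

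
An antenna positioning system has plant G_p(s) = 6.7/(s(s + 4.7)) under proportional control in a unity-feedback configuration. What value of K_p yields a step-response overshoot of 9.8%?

K_p = 2.33

From %OS = 100·exp(−πζ/√(1−ζ²)) = 9.8%, ζ = −ln(0.098)/√(π²+ln²(0.098)) = 0.5945.
Characteristic equation s² + 4.7s + 6.7K_p = 0 gives ζ = 4.7/(2√(6.7K_p)).
Setting ζ = 0.5945: √(6.7K_p) = 4.7/(2·0.5945) = 3.953, so K_p = 15.62/6.7 = 2.33.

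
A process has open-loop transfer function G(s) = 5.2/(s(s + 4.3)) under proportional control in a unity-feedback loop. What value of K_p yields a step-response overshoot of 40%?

From %OS = 100·exp(−πζ/√(1−ζ²)) = 40%, ζ = −ln(0.4)/√(π²+ln²(0.4)) = 0.28.
Characteristic equation s² + 4.3s + 5.2K_p = 0 gives ζ = 4.3/(2√(5.2K_p)).
Setting ζ = 0.28: √(5.2K_p) = 4.3/(2·0.28) = 7.679, so K_p = 58.96/5.2 = 11.3.

K_p = 11.3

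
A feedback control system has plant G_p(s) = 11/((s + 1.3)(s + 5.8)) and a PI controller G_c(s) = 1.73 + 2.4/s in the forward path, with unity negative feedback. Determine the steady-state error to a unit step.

The open loop G_c(s)G_p(s) has a pole at the origin (type 1), so the static position error constant is infinite and e_ss = 1/(1+∞) = 0.

0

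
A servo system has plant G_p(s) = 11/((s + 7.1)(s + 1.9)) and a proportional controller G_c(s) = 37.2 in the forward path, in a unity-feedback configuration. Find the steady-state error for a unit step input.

0.0319

The loop is type 0. Static position error constant K_pos = G_c(0)·G_p(0) = 37.2·0.8154 = 30.33.
Steady-state error to a unit step: e_ss = 1/(1+K_pos) = 1/31.33 = 0.0319.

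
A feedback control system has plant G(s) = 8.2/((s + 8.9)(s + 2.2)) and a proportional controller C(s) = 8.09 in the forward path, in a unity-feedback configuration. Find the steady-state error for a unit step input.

0.228

The loop is type 0. Static position error constant K_pos = C(0)·G(0) = 8.09·0.4188 = 3.388.
Steady-state error to a unit step: e_ss = 1/(1+K_pos) = 1/4.388 = 0.228.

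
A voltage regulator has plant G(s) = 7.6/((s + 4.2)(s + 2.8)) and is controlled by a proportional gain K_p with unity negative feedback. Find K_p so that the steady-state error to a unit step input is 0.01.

K_p = 153

Steady-state error for a unit step on this type-0 loop is 1/(1 + K_p·G(0)).
G(0) = 0.6463. Require 1/(1 + K_p·0.6463) = 0.01, so 1 + 0.6463·K_p = 100.
K_p = (100 − 1)/0.6463 = 153.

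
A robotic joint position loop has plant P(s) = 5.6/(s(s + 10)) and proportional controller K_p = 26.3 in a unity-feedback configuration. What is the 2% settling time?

Closed-loop characteristic equation: s² + 10s + 147.3 = 0, so ω_n = 12.14 rad/s and ζ = 10/(2·12.14) = 0.412.
2% settling time T_s ≈ 4/(ζω_n) = 4/5 = 0.8 s.

T_s ≈ 0.8 s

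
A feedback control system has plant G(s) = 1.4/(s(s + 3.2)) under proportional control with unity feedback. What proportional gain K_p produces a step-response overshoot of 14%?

From %OS = 100·exp(−πζ/√(1−ζ²)) = 14%, ζ = −ln(0.14)/√(π²+ln²(0.14)) = 0.5305.
Characteristic equation s² + 3.2s + 1.4K_p = 0 gives ζ = 3.2/(2√(1.4K_p)).
Setting ζ = 0.5305: √(1.4K_p) = 3.2/(2·0.5305) = 3.016, so K_p = 9.096/1.4 = 6.5.

K_p = 6.5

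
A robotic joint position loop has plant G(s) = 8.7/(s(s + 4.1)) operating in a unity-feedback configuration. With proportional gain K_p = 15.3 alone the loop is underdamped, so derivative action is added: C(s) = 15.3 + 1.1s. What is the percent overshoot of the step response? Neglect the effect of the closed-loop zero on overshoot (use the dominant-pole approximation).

9.92%

Forward path: (15.3 + 1.1s)·8.7/(s(s+4.1)). The closed-loop characteristic equation is s² + (4.1 + 8.7·1.1)s + 8.7·15.3 = 0.
That is s² + 13.67s + 133.1 = 0, so ω_n = 11.54 rad/s and ζ = 13.67/(2·11.54) = 0.5924.
%OS = 100·exp(−πζ/√(1−ζ²)) = 9.92%.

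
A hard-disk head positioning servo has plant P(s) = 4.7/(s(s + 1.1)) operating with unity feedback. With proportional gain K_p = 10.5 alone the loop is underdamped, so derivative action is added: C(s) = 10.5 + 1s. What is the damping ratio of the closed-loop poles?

ζ = 0.413

Forward path: (10.5 + 1s)·4.7/(s(s+1.1)). The closed-loop characteristic equation is s² + (1.1 + 4.7·1)s + 4.7·10.5 = 0.
That is s² + 5.8s + 49.35 = 0, so ω_n = 7.025 rad/s and ζ = 5.8/(2·7.025) = 0.4128.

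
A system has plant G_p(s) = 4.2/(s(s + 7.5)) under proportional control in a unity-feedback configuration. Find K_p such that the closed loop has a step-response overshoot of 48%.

From %OS = 100·exp(−πζ/√(1−ζ²)) = 48%, ζ = −ln(0.48)/√(π²+ln²(0.48)) = 0.2275.
Characteristic equation s² + 7.5s + 4.2K_p = 0 gives ζ = 7.5/(2√(4.2K_p)).
Setting ζ = 0.2275: √(4.2K_p) = 7.5/(2·0.2275) = 16.48, so K_p = 271.7/4.2 = 64.7.

K_p = 64.7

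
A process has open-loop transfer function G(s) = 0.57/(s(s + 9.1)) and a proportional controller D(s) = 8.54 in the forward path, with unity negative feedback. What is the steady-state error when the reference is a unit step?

0

The open loop D(s)G(s) has a pole at the origin (type 1), so the static position error constant is infinite and e_ss = 1/(1+∞) = 0.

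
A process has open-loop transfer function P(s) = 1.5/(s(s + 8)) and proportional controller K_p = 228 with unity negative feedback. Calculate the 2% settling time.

T_s ≈ 1 s

The closed-loop denominator s² + 8s + 342 gives ω_n = √342 = 18.49 and ζ = 8/(2ω_n) = 0.2163.
2% settling time T_s ≈ 4/(ζω_n) = 4/4 = 1 s.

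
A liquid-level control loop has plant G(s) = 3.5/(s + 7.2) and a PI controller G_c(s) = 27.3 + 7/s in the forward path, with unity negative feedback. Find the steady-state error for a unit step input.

The open loop G_c(s)G(s) has a pole at the origin (type 1), so the static position error constant is infinite and e_ss = 1/(1+∞) = 0.

0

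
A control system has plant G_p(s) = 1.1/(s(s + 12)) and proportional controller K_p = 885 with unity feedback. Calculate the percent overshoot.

The closed-loop denominator s² + 12s + 973.5 gives ω_n = √973.5 = 31.2 and ζ = 12/(2ω_n) = 0.1923.
%OS = 100·exp(−πζ/√(1−ζ²)) = 100·exp(−π·0.1923/√0.963) = 54%.

54%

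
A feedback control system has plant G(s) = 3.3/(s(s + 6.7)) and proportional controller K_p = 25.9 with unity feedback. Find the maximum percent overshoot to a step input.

29.5%

The closed-loop denominator s² + 6.7s + 85.47 gives ω_n = √85.47 = 9.245 and ζ = 6.7/(2ω_n) = 0.3624.
%OS = 100·exp(−πζ/√(1−ζ²)) = 100·exp(−π·0.3624/√0.8687) = 29.5%.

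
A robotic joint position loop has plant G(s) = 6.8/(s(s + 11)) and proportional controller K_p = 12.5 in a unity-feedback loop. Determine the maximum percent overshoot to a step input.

9.68%

Closed-loop characteristic equation: s² + 11s + 85 = 0, so ω_n = 9.22 rad/s and ζ = 11/(2·9.22) = 0.5966.
%OS = 100·exp(−πζ/√(1−ζ²)) = 100·exp(−π·0.5966/√0.6441) = 9.68%.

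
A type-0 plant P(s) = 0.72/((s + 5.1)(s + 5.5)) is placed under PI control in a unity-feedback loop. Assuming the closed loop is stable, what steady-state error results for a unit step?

0

The PI controller's integrator makes the forward path type 1, so e_ss to a step is zero.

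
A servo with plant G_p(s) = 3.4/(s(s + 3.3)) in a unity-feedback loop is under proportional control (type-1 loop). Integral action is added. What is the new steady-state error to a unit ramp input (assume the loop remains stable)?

0

The integrator raises the loop to type 2, so K_v → ∞ and e_ss to a ramp is zero.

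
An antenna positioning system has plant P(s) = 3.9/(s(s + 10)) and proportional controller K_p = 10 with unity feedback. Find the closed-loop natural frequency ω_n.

ω_n = 6.24 rad/s

1 + K_p·P(s) = 0 gives s² + 10s + 39 = 0.
Matching s² + 2ζω_n s + ω_n²: ω_n = √39 = 6.245 rad/s and 2ζω_n = 10, so ζ = 10/(2·6.245) = 0.801.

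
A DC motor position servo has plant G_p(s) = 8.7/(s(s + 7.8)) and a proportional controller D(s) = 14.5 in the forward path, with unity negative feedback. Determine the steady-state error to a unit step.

The open loop D(s)G_p(s) has a pole at the origin (type 1), so the static position error constant is infinite and e_ss = 1/(1+∞) = 0.

0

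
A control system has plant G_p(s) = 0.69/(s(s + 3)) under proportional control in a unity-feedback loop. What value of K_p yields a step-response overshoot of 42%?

From %OS = 100·exp(−πζ/√(1−ζ²)) = 42%, ζ = −ln(0.42)/√(π²+ln²(0.42)) = 0.2662.
Characteristic equation s² + 3s + 0.69K_p = 0 gives ζ = 3/(2√(0.69K_p)).
Setting ζ = 0.2662: √(0.69K_p) = 3/(2·0.2662) = 5.635, so K_p = 31.76/0.69 = 46.

K_p = 46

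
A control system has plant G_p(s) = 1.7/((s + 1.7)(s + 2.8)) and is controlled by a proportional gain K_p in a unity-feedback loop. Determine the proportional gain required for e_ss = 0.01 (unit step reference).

For a type-0 loop with proportional control, e_ss = 1/(1 + K_p·G_p(0)).
G_p(0) = 0.3571. Require 1/(1 + K_p·0.3571) = 0.01, so 1 + 0.3571·K_p = 100.
K_p = (100 − 1)/0.3571 = 277.

K_p = 277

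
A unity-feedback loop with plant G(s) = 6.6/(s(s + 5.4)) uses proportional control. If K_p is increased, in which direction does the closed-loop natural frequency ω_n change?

ω_n = √(6.6·K_p), which grows with K_p.

increase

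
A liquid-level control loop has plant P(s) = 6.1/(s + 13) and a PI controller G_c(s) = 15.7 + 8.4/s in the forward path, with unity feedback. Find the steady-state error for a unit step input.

0

The open loop G_c(s)P(s) has a pole at the origin (type 1), so the static position error constant is infinite and e_ss = 1/(1+∞) = 0.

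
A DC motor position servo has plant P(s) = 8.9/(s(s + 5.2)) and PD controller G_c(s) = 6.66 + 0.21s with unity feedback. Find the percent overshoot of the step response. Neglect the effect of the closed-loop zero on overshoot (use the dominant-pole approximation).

19.7%

Forward path: (6.66 + 0.21s)·8.9/(s(s+5.2)). The closed-loop characteristic equation is s² + (5.2 + 8.9·0.21)s + 8.9·6.66 = 0.
That is s² + 7.069s + 59.27 = 0, so ω_n = 7.699 rad/s and ζ = 7.069/(2·7.699) = 0.4591.
%OS = 100·exp(−πζ/√(1−ζ²)) = 19.7%.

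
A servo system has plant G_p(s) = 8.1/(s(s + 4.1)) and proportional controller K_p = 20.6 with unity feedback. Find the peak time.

From 1 + K_pG_p(s) = 0: s² + 4.1s + 166.9 = 0 ⇒ ω_n = 12.92, ζ = 0.1587.
Damped frequency ω_d = ω_n√(1−ζ²) = 12.75 rad/s, so peak time T_p = π/ω_d = 0.246 s.

T_p = 0.246 s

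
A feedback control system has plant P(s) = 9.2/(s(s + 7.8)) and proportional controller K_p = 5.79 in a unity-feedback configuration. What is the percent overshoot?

13.7%

From 1 + K_pP(s) = 0: s² + 7.8s + 53.27 = 0 ⇒ ω_n = 7.298, ζ = 0.5344.
%OS = 100·exp(−πζ/√(1−ζ²)) = 100·exp(−π·0.5344/√0.7145) = 13.7%.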